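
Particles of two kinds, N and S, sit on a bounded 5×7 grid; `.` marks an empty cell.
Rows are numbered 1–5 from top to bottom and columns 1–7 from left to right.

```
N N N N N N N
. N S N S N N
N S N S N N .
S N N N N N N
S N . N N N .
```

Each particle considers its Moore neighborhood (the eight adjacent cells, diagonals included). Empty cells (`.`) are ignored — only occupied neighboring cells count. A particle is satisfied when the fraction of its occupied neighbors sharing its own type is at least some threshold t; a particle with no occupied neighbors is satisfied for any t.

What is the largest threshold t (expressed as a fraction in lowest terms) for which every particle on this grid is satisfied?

(1,1)N 2/2
(1,2)N 3/4
(1,3)N 4/5
(1,4)N 3/5
(1,5)N 4/5
(1,6)N 4/5
(1,7)N 3/3
(2,2)N 5/7
(2,3)S 2/8
(2,4)N 5/8
(2,5)S 1/8
(2,6)N 6/7
(2,7)N 4/4
(3,1)N 2/4
(3,2)S 2/7
(3,3)N 5/8
(3,4)S 2/8
(3,5)N 6/8
(3,6)N 6/7
(4,1)S 2/5
(4,2)N 4/7
(4,3)N 5/7
(4,4)N 6/7
(4,5)N 7/8
(4,6)N 6/6
(4,7)N 3/3
(5,1)S 1/3
(5,2)N 2/4
(5,4)N 4/4
(5,5)N 5/5
(5,6)N 4/4
The smallest same-type fraction is 1/8 at (2,5), which reduces to 1/8. Any threshold above that leaves this particle unsatisfied.

1/8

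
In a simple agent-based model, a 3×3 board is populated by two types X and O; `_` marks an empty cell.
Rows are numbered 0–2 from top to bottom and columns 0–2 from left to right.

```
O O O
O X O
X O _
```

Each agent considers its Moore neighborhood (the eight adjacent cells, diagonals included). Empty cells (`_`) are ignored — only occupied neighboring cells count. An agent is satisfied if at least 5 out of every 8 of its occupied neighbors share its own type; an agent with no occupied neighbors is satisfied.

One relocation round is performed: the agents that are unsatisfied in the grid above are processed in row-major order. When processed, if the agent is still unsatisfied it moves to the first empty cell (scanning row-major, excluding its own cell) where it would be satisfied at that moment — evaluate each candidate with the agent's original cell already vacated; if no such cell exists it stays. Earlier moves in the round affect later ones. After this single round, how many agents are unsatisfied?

Initially unsatisfied (in order): (1,0), (1,1), (2,0), (2,1).
  (1,0) → (2,2).
  (1,1): no empty cell satisfies it; stays.
  (2,0): no empty cell satisfies it; stays.
  (2,1): no empty cell satisfies it; stays.
Resulting grid:
O O O
_ X O
X O O
Unsatisfied now: (0,0), (1,1), (2,0), (2,1).

4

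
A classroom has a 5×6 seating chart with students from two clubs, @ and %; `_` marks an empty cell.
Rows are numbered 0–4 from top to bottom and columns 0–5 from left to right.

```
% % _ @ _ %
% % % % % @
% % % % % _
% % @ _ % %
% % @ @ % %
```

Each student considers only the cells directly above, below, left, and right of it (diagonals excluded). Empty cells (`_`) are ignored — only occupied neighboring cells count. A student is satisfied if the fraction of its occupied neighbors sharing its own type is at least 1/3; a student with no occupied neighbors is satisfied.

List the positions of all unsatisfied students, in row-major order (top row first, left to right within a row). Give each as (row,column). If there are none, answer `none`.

(0,3), (0,5), (1,5)

(0,0)% 2/2 ✓
(0,1)% 2/2 ✓
(0,3)@ 0/1 ✗
(0,5)% 0/1 ✗
(1,0)% 3/3 ✓
(1,1)% 4/4 ✓
(1,2)% 3/3 ✓
(1,3)% 3/4 ✓
(1,4)% 2/3 ✓
(1,5)@ 0/2 ✗
(2,0)% 3/3 ✓
(2,1)% 4/4 ✓
(2,2)% 3/4 ✓
(2,3)% 3/3 ✓
(2,4)% 3/3 ✓
(3,0)% 3/3 ✓
(3,1)% 3/4 ✓
(3,2)@ 1/3 ✓
(3,4)% 3/3 ✓
(3,5)% 2/2 ✓
(4,0)% 2/2 ✓
(4,1)% 2/3 ✓
(4,2)@ 2/3 ✓
(4,3)@ 1/2 ✓
(4,4)% 2/3 ✓
(4,5)% 2/2 ✓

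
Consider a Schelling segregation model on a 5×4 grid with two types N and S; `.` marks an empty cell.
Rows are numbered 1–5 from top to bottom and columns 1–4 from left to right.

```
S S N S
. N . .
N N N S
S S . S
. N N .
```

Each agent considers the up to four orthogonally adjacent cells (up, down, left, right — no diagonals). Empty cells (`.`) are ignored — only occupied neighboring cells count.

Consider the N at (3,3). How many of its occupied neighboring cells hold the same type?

1

Occupied neighbors of (3,3): (3,2)=N, (3,4)=S.
Same type (N): 1 of 2.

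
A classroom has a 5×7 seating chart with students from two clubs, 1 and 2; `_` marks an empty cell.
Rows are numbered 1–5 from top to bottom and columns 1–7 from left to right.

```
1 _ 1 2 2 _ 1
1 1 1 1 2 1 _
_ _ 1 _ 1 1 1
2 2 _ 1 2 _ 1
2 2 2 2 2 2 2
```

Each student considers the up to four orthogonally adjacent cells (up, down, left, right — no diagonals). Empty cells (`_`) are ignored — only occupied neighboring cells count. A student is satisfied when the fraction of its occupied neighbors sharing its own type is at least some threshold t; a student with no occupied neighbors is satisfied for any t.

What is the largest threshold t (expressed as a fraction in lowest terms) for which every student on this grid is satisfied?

Row 1: (1,1)1 1/1 · (1,3)1 1/2 · (1,4)2 1/3 · (1,5)2 2/2 · (1,7)1 — no occupied neighbors
Row 2: (2,1)1 2/2 · (2,2)1 2/2 · (2,3)1 4/4 · (2,4)1 1/3 · (2,5)2 1/4 · (2,6)1 1/2
Row 3: (3,3)1 1/1 · (3,5)1 1/3 · (3,6)1 3/3 · (3,7)1 2/2
Row 4: (4,1)2 2/2 · (4,2)2 2/2 · (4,4)1 0/2 · (4,5)2 1/3 · (4,7)1 1/2
Row 5: (5,1)2 2/2 · (5,2)2 3/3 · (5,3)2 2/2 · (5,4)2 2/3 · (5,5)2 3/3 · (5,6)2 2/2 · (5,7)2 1/2
The smallest same-type fraction is 0/2 at (4,4), which reduces to 0/1. Any threshold above that leaves this student unsatisfied.

0/1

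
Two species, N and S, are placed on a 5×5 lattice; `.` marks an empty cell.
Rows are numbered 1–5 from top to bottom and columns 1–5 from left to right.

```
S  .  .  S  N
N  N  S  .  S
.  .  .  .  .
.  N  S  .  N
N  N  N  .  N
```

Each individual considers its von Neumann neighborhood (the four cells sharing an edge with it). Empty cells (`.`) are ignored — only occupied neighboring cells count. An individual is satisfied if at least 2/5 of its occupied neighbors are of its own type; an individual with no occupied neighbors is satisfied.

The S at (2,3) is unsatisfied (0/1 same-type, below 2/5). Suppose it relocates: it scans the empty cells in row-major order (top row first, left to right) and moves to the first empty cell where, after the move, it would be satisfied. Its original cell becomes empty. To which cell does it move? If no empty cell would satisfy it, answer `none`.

(1,2)

Vacating (2,3). Empty cells in order:
  (1,2): 1/2 same-type → satisfied — stop here.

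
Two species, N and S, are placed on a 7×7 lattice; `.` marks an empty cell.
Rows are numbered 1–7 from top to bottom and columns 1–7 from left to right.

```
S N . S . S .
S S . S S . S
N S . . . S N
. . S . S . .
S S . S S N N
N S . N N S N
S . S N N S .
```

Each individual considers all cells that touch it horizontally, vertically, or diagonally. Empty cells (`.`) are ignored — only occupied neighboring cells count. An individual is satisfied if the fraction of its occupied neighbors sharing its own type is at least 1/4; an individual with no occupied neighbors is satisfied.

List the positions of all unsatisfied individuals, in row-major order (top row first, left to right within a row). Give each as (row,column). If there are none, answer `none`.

(1,2), (3,1), (3,7), (6,1)

Row 1: (1,1)S 2/3 satisfied · (1,2)N 0/3 not · (1,4)S 2/2 satisfied · (1,6)S 2/2 satisfied
Row 2: (2,1)S 3/5 satisfied · (2,2)S 3/5 satisfied · (2,4)S 2/2 satisfied · (2,5)S 4/4 satisfied · (2,7)S 2/3 satisfied
Row 3: (3,1)N 0/3 not · (3,2)S 3/4 satisfied · (3,6)S 3/4 satisfied · (3,7)N 0/2 not
Row 4: (4,3)S 3/3 satisfied · (4,5)S 3/4 satisfied
Row 5: (5,1)S 2/3 satisfied · (5,2)S 3/4 satisfied · (5,4)S 3/5 satisfied · (5,5)S 3/6 satisfied · (5,6)N 3/6 satisfied · (5,7)N 2/3 satisfied
Row 6: (6,1)N 0/4 not · (6,2)S 4/5 satisfied · (6,4)N 3/6 satisfied · (6,5)N 4/8 satisfied · (6,6)S 2/7 satisfied · (6,7)N 2/4 satisfied
Row 7: (7,1)S 1/2 satisfied · (7,3)S 1/3 satisfied · (7,4)N 3/4 satisfied · (7,5)N 3/5 satisfied · (7,6)S 1/4 satisfied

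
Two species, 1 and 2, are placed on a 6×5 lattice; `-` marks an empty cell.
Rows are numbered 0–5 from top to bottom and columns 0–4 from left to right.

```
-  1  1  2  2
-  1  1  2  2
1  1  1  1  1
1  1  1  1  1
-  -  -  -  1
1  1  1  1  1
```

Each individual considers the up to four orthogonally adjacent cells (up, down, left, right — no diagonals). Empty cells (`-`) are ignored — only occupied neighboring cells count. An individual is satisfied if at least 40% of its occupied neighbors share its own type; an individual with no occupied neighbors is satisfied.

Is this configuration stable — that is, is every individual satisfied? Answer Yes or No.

Yes

Row 0: (0,1)1 2/2 satisfied · (0,2)1 2/3 satisfied · (0,3)2 2/3 satisfied · (0,4)2 2/2 satisfied
Row 1: (1,1)1 3/3 satisfied · (1,2)1 3/4 satisfied · (1,3)2 2/4 satisfied · (1,4)2 2/3 satisfied
Row 2: (2,0)1 2/2 satisfied · (2,1)1 4/4 satisfied · (2,2)1 4/4 satisfied · (2,3)1 3/4 satisfied · (2,4)1 2/3 satisfied
Row 3: (3,0)1 2/2 satisfied · (3,1)1 3/3 satisfied · (3,2)1 3/3 satisfied · (3,3)1 3/3 satisfied · (3,4)1 3/3 satisfied
Row 4: (4,4)1 2/2 satisfied
Row 5: (5,0)1 1/1 satisfied · (5,1)1 2/2 satisfied · (5,2)1 2/2 satisfied · (5,3)1 2/2 satisfied · (5,4)1 2/2 satisfied
All meet the threshold, so the configuration is stable.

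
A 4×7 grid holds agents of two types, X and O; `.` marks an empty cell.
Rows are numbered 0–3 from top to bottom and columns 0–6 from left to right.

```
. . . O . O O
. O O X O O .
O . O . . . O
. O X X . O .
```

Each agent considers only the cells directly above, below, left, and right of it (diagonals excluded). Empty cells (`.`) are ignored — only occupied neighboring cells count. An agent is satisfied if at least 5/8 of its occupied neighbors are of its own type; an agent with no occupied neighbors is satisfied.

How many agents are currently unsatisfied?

6

Row 0: (0,3)O 0/1 unhappy · (0,5)O 2/2 ok · (0,6)O 1/1 ok
Row 1: (1,1)O 1/1 ok · (1,2)O 2/3 ok · (1,3)X 0/3 unhappy · (1,4)O 1/2 unhappy · (1,5)O 2/2 ok
Row 2: (2,0)O 0/0 ok · (2,2)O 1/2 unhappy · (2,6)O 0/0 ok
Row 3: (3,1)O 0/1 unhappy · (3,2)X 1/3 unhappy · (3,3)X 1/1 ok · (3,5)O 0/0 ok
Unsatisfied: (0,3), (1,3), (1,4), (2,2), (3,1), (3,2) — 6 in total.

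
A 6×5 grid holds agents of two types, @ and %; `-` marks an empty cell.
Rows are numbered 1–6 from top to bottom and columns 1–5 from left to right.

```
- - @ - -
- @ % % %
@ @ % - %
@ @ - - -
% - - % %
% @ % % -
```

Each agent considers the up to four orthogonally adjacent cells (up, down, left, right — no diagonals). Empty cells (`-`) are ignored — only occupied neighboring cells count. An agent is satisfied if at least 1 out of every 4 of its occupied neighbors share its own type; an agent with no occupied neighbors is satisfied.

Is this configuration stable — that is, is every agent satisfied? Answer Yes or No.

No

Row 1: (1,3)@ 0/1 unhappy
Row 2: (2,2)@ 1/2 ok · (2,3)% 2/4 ok · (2,4)% 2/2 ok · (2,5)% 2/2 ok
Row 3: (3,1)@ 2/2 ok · (3,2)@ 3/4 ok · (3,3)% 1/2 ok · (3,5)% 1/1 ok
Row 4: (4,1)@ 2/3 ok · (4,2)@ 2/2 ok
Row 5: (5,1)% 1/2 ok · (5,4)% 2/2 ok · (5,5)% 1/1 ok
Row 6: (6,1)% 1/2 ok · (6,2)@ 0/2 unhappy · (6,3)% 1/2 ok · (6,4)% 2/2 ok
For instance (1,3) has only 0/1 same-type neighbors, below 1/4.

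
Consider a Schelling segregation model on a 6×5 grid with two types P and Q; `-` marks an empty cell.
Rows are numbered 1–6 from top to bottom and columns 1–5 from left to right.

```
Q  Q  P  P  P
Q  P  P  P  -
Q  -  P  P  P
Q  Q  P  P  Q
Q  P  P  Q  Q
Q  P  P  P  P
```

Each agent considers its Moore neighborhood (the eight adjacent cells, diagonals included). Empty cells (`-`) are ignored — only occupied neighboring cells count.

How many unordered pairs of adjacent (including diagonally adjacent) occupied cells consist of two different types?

27

Scan each occupied cell's neighbors to the right and below (and the two forward diagonals) so each pair is counted once.
Row 1: Q(1,1)–Q(1,2)= Q(1,1)–Q(2,1)= Q(1,1)–P(2,2)≠ Q(1,2)–P(1,3)≠ Q(1,2)–P(2,2)≠ Q(1,2)–P(2,3)≠ Q(1,2)–Q(2,1)= P(1,3)–P(1,4)= P(1,3)–P(2,3)= P(1,3)–P(2,4)= P(1,3)–P(2,2)= P(1,4)–P(1,5)= P(1,4)–P(2,4)= P(1,4)–P(2,3)= P(1,5)–P(2,4)=  → 4/15 unlike.
Row 2: Q(2,1)–P(2,2)≠ Q(2,1)–Q(3,1)= P(2,2)–P(2,3)= P(2,2)–P(3,3)= P(2,2)–Q(3,1)≠ P(2,3)–P(2,4)= P(2,3)–P(3,3)= P(2,3)–P(3,4)= P(2,4)–P(3,4)= P(2,4)–P(3,5)= P(2,4)–P(3,3)=  → 2/11 unlike.
Row 3: Q(3,1)–Q(4,1)= Q(3,1)–Q(4,2)= P(3,3)–P(3,4)= P(3,3)–P(4,3)= P(3,3)–P(4,4)= P(3,3)–Q(4,2)≠ P(3,4)–P(3,5)= P(3,4)–P(4,4)= P(3,4)–Q(4,5)≠ P(3,4)–P(4,3)= P(3,5)–Q(4,5)≠ P(3,5)–P(4,4)=  → 3/12 unlike.
Row 4: Q(4,1)–Q(4,2)= Q(4,1)–Q(5,1)= Q(4,1)–P(5,2)≠ Q(4,2)–P(4,3)≠ Q(4,2)–P(5,2)≠ Q(4,2)–P(5,3)≠ Q(4,2)–Q(5,1)= P(4,3)–P(4,4)= P(4,3)–P(5,3)= P(4,3)–Q(5,4)≠ P(4,3)–P(5,2)= P(4,4)–Q(4,5)≠ P(4,4)–Q(5,4)≠ P(4,4)–Q(5,5)≠ P(4,4)–P(5,3)= Q(4,5)–Q(5,5)= Q(4,5)–Q(5,4)=  → 8/17 unlike.
Row 5: Q(5,1)–P(5,2)≠ Q(5,1)–Q(6,1)= Q(5,1)–P(6,2)≠ P(5,2)–P(5,3)= P(5,2)–P(6,2)= P(5,2)–P(6,3)= P(5,2)–Q(6,1)≠ P(5,3)–Q(5,4)≠ P(5,3)–P(6,3)= P(5,3)–P(6,4)= P(5,3)–P(6,2)= Q(5,4)–Q(5,5)= Q(5,4)–P(6,4)≠ Q(5,4)–P(6,5)≠ Q(5,4)–P(6,3)≠ Q(5,5)–P(6,5)≠ Q(5,5)–P(6,4)≠  → 9/17 unlike.
Row 6: Q(6,1)–P(6,2)≠ P(6,2)–P(6,3)= P(6,3)–P(6,4)= P(6,4)–P(6,5)=  → 1/4 unlike.
Total adjacent occupied pairs: 76; unlike-type pairs: 27.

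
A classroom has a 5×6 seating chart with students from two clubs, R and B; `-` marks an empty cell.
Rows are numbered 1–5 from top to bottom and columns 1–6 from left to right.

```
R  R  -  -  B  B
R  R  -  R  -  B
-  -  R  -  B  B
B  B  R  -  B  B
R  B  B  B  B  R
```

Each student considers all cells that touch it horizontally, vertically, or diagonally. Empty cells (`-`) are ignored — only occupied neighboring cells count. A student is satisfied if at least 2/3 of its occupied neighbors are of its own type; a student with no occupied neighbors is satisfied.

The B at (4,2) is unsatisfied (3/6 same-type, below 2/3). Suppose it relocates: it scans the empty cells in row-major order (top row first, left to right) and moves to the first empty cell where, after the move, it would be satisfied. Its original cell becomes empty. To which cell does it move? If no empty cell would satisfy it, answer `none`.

Vacating (4,2). Empty cells in order:
  (1,3): 0/3 same-type → still unsatisfied.
  (1,4): 1/2 same-type → still unsatisfied.
  (2,3): 0/4 same-type → still unsatisfied.
  (2,5): 5/6 same-type → satisfied — stop here.

(2,5)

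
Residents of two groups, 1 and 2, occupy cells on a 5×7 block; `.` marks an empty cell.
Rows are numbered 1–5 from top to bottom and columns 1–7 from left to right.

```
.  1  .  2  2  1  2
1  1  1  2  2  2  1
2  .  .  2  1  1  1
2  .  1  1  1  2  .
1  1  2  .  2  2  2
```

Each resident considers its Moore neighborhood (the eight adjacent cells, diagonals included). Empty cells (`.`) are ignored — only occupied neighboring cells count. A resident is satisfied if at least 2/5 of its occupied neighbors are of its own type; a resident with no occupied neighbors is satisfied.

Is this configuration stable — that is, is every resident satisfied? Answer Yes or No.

(1,2)1 3/3 ok
(1,4)2 3/4 ok
(1,5)2 4/5 ok
(1,6)1 1/5 unhappy
(1,7)2 1/3 unhappy
(2,1)1 2/3 ok
(2,2)1 3/4 ok
(2,3)1 2/5 ok
(2,4)2 4/6 ok
(2,5)2 5/8 ok
(2,6)2 3/8 unhappy
(2,7)1 3/5 ok
(3,1)2 1/3 unhappy
(3,4)2 2/7 unhappy
(3,5)1 3/8 unhappy
(3,6)1 4/7 ok
(3,7)1 2/4 ok
(4,1)2 1/3 unhappy
(4,3)1 2/4 ok
(4,4)1 3/6 ok
(4,5)1 3/7 ok
(4,6)2 3/7 ok
(5,1)1 1/2 ok
(5,2)1 2/4 ok
(5,3)2 0/3 unhappy
(5,5)2 2/4 ok
(5,6)2 3/4 ok
(5,7)2 2/2 ok
For instance (1,6) has only 1/5 same-type neighbors, below 2/5.

No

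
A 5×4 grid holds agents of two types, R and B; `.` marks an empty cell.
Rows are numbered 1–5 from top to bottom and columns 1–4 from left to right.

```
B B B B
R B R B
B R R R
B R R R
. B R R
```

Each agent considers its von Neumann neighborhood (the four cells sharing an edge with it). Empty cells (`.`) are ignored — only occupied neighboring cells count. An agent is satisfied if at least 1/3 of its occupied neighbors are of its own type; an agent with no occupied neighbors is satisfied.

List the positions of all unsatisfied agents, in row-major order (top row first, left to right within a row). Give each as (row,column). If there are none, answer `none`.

(2,1), (2,2), (2,3), (5,2)

Row 1: (1,1)B 1/2 satisfied · (1,2)B 3/3 satisfied · (1,3)B 2/3 satisfied · (1,4)B 2/2 satisfied
Row 2: (2,1)R 0/3 not · (2,2)B 1/4 not · (2,3)R 1/4 not · (2,4)B 1/3 satisfied
Row 3: (3,1)B 1/3 satisfied · (3,2)R 2/4 satisfied · (3,3)R 4/4 satisfied · (3,4)R 2/3 satisfied
Row 4: (4,1)B 1/2 satisfied · (4,2)R 2/4 satisfied · (4,3)R 4/4 satisfied · (4,4)R 3/3 satisfied
Row 5: (5,2)B 0/2 not · (5,3)R 2/3 satisfied · (5,4)R 2/2 satisfied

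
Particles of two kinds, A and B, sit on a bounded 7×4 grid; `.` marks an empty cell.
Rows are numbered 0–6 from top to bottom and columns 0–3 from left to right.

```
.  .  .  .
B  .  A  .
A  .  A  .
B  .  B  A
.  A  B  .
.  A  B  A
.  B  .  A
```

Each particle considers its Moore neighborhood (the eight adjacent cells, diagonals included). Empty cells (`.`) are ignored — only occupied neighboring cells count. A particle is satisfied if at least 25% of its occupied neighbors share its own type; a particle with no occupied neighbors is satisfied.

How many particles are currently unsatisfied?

4

(1,0)B 0/1 ✗
(1,2)A 1/1 ✓
(2,0)A 0/2 ✗
(2,2)A 2/3 ✓
(3,0)B 0/2 ✗
(3,2)B 1/4 ✓
(3,3)A 1/3 ✓
(4,1)A 1/5 ✗
(4,2)B 2/6 ✓
(5,1)A 1/4 ✓
(5,2)B 2/6 ✓
(5,3)A 1/3 ✓
(6,1)B 1/2 ✓
(6,3)A 1/2 ✓
Unsatisfied: (1,0), (2,0), (3,0), (4,1) — 4 in total.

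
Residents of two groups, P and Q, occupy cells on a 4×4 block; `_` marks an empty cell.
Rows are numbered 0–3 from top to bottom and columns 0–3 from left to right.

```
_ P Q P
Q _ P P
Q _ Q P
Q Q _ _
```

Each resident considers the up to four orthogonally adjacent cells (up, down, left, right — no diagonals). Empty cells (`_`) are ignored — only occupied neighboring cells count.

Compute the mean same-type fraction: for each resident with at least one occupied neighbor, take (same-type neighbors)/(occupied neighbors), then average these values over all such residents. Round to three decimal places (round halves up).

(0,1)P 0/1
(0,2)Q 0/3
(0,3)P 1/2
(1,0)Q 1/1
(1,2)P 1/3
(1,3)P 3/3
(2,0)Q 2/2
(2,2)Q 0/2
(2,3)P 1/2
(3,0)Q 2/2
(3,1)Q 1/1
Sum over 11 residents: 0/1 + 0/3 + 1/2 + 1/1 + 1/3 + 3/3 + 2/2 + 0/2 + 1/2 + 2/2 + 1/1 = 19/3; mean = 19/3 ÷ 11 = 19/33 = 0.575757… → 0.576.

0.576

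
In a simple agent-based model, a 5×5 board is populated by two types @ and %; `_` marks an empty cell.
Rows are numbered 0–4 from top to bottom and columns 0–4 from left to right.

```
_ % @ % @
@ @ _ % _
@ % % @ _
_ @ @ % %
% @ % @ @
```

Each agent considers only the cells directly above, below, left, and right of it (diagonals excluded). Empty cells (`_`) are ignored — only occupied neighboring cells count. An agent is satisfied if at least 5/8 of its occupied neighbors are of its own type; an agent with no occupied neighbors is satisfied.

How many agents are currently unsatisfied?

18

(0,1)% 0/2 not
(0,2)@ 0/2 not
(0,3)% 1/3 not
(0,4)@ 0/1 not
(1,0)@ 2/2 satisfied
(1,1)@ 1/3 not
(1,3)% 1/2 not
(2,0)@ 1/2 not
(2,1)% 1/4 not
(2,2)% 1/3 not
(2,3)@ 0/3 not
(3,1)@ 2/3 satisfied
(3,2)@ 1/4 not
(3,3)% 1/4 not
(3,4)% 1/2 not
(4,0)% 0/1 not
(4,1)@ 1/3 not
(4,2)% 0/3 not
(4,3)@ 1/3 not
(4,4)@ 1/2 not
Unsatisfied: (0,1), (0,2), (0,3), (0,4), (1,1), (1,3), (2,0), (2,1), (2,2), (2,3), (3,2), (3,3), (3,4), (4,0), (4,1), (4,2), (4,3), (4,4) — 18 in total.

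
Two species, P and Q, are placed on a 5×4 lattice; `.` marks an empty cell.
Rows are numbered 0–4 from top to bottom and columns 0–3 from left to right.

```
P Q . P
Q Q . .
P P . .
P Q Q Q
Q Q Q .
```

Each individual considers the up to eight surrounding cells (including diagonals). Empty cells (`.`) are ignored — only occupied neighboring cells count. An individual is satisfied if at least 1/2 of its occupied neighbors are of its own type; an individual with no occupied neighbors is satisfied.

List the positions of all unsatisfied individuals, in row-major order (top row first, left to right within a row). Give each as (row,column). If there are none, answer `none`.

Row 0: (0,0)P 0/3 unhappy · (0,1)Q 2/3 ok · (0,3)P 0/0 ok
Row 1: (1,0)Q 2/5 unhappy · (1,1)Q 2/5 unhappy
Row 2: (2,0)P 2/5 unhappy · (2,1)P 2/6 unhappy
Row 3: (3,0)P 2/5 unhappy · (3,1)Q 4/7 ok · (3,2)Q 4/5 ok · (3,3)Q 2/2 ok
Row 4: (4,0)Q 2/3 ok · (4,1)Q 4/5 ok · (4,2)Q 4/4 ok

(0,0), (1,0), (1,1), (2,0), (2,1), (3,0)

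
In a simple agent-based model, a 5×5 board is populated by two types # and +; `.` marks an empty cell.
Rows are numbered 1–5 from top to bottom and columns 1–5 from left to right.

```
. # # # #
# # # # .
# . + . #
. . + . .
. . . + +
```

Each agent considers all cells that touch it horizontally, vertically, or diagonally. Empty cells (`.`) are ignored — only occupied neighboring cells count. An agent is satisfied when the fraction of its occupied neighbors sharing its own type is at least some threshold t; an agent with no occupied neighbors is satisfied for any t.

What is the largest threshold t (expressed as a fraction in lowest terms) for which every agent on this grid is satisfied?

Row 1: (1,2)# 4/4 · (1,3)# 5/5 · (1,4)# 4/4 · (1,5)# 2/2
Row 2: (2,1)# 3/3 · (2,2)# 5/6 · (2,3)# 5/6 · (2,4)# 5/6
Row 3: (3,1)# 2/2 · (3,3)+ 1/4 · (3,5)# 1/1
Row 4: (4,3)+ 2/2
Row 5: (5,4)+ 2/2 · (5,5)+ 1/1
The smallest same-type fraction is 1/4 at (3,3), which reduces to 1/4. Any threshold above that leaves this agent unsatisfied.

1/4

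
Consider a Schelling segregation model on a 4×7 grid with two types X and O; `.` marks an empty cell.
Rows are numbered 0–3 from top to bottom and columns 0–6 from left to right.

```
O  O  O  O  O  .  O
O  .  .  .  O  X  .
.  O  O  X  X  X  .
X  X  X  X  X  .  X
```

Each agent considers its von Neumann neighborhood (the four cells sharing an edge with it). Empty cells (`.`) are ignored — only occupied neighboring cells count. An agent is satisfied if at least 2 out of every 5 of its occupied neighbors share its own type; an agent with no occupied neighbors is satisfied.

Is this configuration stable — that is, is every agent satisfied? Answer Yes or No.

No

(0,0)O 2/2 satisfied
(0,1)O 2/2 satisfied
(0,2)O 2/2 satisfied
(0,3)O 2/2 satisfied
(0,4)O 2/2 satisfied
(0,6)O 0/0 satisfied
(1,0)O 1/1 satisfied
(1,4)O 1/3 not
(1,5)X 1/2 satisfied
(2,1)O 1/2 satisfied
(2,2)O 1/3 not
(2,3)X 2/3 satisfied
(2,4)X 3/4 satisfied
(2,5)X 2/2 satisfied
(3,0)X 1/1 satisfied
(3,1)X 2/3 satisfied
(3,2)X 2/3 satisfied
(3,3)X 3/3 satisfied
(3,4)X 2/2 satisfied
(3,6)X 0/0 satisfied
For instance (1,4) has only 1/3 same-type neighbors, below 2/5.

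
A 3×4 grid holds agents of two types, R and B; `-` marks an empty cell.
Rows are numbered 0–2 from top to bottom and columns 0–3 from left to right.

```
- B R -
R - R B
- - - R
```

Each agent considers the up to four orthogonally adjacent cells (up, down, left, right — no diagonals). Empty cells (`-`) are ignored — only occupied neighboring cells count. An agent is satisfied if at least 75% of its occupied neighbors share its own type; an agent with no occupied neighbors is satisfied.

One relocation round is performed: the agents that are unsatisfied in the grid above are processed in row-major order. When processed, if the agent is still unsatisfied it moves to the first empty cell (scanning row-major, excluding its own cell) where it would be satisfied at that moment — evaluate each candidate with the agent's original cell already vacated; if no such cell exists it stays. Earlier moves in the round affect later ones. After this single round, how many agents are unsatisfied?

Initially unsatisfied (in order): (0,1), (0,2), (1,2), (1,3), (2,3).
  (0,1) → (2,1).
  (0,2): now satisfied by earlier moves; stays.
  (1,2) → (0,0).
  (1,3): no empty cell satisfies it; stays.
  (2,3) → (0,1).
Resulting grid:
R R R -
R - - B
- B - -
All satisfied now.

0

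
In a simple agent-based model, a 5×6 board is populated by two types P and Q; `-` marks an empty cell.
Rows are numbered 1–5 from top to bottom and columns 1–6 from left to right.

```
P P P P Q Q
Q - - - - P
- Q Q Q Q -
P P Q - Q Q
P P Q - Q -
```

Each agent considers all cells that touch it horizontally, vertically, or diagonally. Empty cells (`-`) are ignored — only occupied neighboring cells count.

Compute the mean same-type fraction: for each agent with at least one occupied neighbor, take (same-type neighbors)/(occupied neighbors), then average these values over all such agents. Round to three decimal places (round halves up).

Row 1: (1,1)P 1/2 · (1,2)P 2/3 · (1,3)P 2/2 · (1,4)P 1/2 · (1,5)Q 1/3 · (1,6)Q 1/2
Row 2: (2,1)Q 1/3 · (2,6)P 0/3
Row 3: (3,2)Q 3/5 · (3,3)Q 3/4 · (3,4)Q 4/4 · (3,5)Q 3/4
Row 4: (4,1)P 3/4 · (4,2)P 3/7 · (4,3)Q 4/6 · (4,5)Q 4/4 · (4,6)Q 3/3
Row 5: (5,1)P 3/3 · (5,2)P 3/5 · (5,3)Q 1/3 · (5,5)Q 2/2
Sum over 21 agents: 1/2 + 2/3 + 2/2 + 1/2 + 1/3 + 1/2 + 1/3 + 0/3 + 3/5 + 3/4 + 4/4 + 3/4 + 3/4 + 3/7 + 4/6 + 4/4 + 3/3 + 3/3 + 3/5 + 1/3 + 2/2 = 5759/420; mean = 5759/420 ÷ 21 = 5759/8820 = 0.652947… → 0.653.

0.653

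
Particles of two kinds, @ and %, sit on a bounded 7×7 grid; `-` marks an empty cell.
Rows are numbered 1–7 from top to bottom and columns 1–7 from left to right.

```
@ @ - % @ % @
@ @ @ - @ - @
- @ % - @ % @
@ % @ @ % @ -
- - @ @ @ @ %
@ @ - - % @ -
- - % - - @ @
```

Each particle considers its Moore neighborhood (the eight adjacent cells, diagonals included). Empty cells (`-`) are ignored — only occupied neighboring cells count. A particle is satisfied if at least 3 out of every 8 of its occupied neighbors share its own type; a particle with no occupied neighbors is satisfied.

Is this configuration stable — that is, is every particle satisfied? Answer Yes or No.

Row 1: (1,1)@ 3/3 ok · (1,2)@ 4/4 ok · (1,4)% 0/3 unhappy · (1,5)@ 1/3 unhappy · (1,6)% 0/4 unhappy · (1,7)@ 1/2 ok
Row 2: (2,1)@ 4/4 ok · (2,2)@ 5/6 ok · (2,3)@ 3/5 ok · (2,5)@ 2/5 ok · (2,7)@ 2/4 ok
Row 3: (3,2)@ 5/7 ok · (3,3)% 1/6 unhappy · (3,5)@ 3/5 ok · (3,6)% 1/6 unhappy · (3,7)@ 2/3 ok
Row 4: (4,1)@ 1/2 ok · (4,2)% 1/5 unhappy · (4,3)@ 4/6 ok · (4,4)@ 5/7 ok · (4,5)% 1/7 unhappy · (4,6)@ 4/7 ok
Row 5: (5,3)@ 4/5 ok · (5,4)@ 4/6 ok · (5,5)@ 5/7 ok · (5,6)@ 3/6 ok · (5,7)% 0/3 unhappy
Row 6: (6,1)@ 1/1 ok · (6,2)@ 2/3 ok · (6,5)% 0/5 unhappy · (6,6)@ 4/6 ok
Row 7: (7,3)% 0/1 unhappy · (7,6)@ 2/3 ok · (7,7)@ 2/2 ok
For instance (1,4) has only 0/3 same-type neighbors, below 3/8.

No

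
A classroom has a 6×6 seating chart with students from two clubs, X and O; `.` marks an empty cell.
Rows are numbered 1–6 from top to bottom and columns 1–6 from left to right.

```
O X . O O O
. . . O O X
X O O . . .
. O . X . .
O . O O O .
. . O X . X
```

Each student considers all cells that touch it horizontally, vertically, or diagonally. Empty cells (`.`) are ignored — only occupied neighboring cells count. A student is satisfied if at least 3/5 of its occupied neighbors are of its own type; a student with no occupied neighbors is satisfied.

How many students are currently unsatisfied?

8

(1,1)O 0/1 not
(1,2)X 0/1 not
(1,4)O 3/3 satisfied
(1,5)O 4/5 satisfied
(1,6)O 2/3 satisfied
(2,4)O 4/4 satisfied
(2,5)O 4/5 satisfied
(2,6)X 0/3 not
(3,1)X 0/2 not
(3,2)O 2/3 satisfied
(3,3)O 3/4 satisfied
(4,2)O 4/5 satisfied
(4,4)X 0/4 not
(5,1)O 1/1 satisfied
(5,3)O 3/5 satisfied
(5,4)O 3/5 satisfied
(5,5)O 1/4 not
(6,3)O 2/3 satisfied
(6,4)X 0/4 not
(6,6)X 0/1 not
Unsatisfied: (1,1), (1,2), (2,6), (3,1), (4,4), (5,5), (6,4), (6,6) — 8 in total.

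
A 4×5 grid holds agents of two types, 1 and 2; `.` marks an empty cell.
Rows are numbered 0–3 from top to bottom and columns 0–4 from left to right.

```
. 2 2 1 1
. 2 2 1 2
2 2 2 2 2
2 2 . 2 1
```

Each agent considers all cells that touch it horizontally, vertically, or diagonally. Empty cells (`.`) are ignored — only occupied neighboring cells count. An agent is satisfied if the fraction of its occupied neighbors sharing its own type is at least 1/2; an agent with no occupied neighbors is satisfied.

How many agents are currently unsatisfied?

(0,1)2 3/3 ok
(0,2)2 3/5 ok
(0,3)1 2/5 unhappy
(0,4)1 2/3 ok
(1,1)2 6/6 ok
(1,2)2 6/8 ok
(1,3)1 2/8 unhappy
(1,4)2 2/5 unhappy
(2,0)2 4/4 ok
(2,1)2 6/6 ok
(2,2)2 6/7 ok
(2,3)2 5/7 ok
(2,4)2 3/5 ok
(3,0)2 3/3 ok
(3,1)2 4/4 ok
(3,3)2 3/4 ok
(3,4)1 0/3 unhappy
Unsatisfied: (0,3), (1,3), (1,4), (3,4) — 4 in total.

4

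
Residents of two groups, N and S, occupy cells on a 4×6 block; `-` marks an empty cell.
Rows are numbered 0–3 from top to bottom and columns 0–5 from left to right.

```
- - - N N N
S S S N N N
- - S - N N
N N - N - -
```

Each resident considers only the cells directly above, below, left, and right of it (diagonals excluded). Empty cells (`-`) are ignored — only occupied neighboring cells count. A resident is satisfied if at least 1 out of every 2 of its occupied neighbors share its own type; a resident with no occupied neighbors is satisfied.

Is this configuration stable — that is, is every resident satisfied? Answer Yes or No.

Yes

Row 0: (0,3)N 2/2 ✓ · (0,4)N 3/3 ✓ · (0,5)N 2/2 ✓
Row 1: (1,0)S 1/1 ✓ · (1,1)S 2/2 ✓ · (1,2)S 2/3 ✓ · (1,3)N 2/3 ✓ · (1,4)N 4/4 ✓ · (1,5)N 3/3 ✓
Row 2: (2,2)S 1/1 ✓ · (2,4)N 2/2 ✓ · (2,5)N 2/2 ✓
Row 3: (3,0)N 1/1 ✓ · (3,1)N 1/1 ✓ · (3,3)N 0/0 ✓
All meet the threshold, so the configuration is stable.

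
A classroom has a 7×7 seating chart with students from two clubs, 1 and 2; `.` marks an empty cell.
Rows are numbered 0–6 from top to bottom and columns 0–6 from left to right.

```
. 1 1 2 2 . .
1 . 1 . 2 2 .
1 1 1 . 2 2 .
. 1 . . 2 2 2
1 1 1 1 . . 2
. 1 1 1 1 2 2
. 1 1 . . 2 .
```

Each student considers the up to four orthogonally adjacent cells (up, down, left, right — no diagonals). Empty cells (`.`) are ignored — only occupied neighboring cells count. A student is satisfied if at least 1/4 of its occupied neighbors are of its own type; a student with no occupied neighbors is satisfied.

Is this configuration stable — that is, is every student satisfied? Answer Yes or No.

(0,1)1 1/1 ok
(0,2)1 2/3 ok
(0,3)2 1/2 ok
(0,4)2 2/2 ok
(1,0)1 1/1 ok
(1,2)1 2/2 ok
(1,4)2 3/3 ok
(1,5)2 2/2 ok
(2,0)1 2/2 ok
(2,1)1 3/3 ok
(2,2)1 2/2 ok
(2,4)2 3/3 ok
(2,5)2 3/3 ok
(3,1)1 2/2 ok
(3,4)2 2/2 ok
(3,5)2 3/3 ok
(3,6)2 2/2 ok
(4,0)1 1/1 ok
(4,1)1 4/4 ok
(4,2)1 3/3 ok
(4,3)1 2/2 ok
(4,6)2 2/2 ok
(5,1)1 3/3 ok
(5,2)1 4/4 ok
(5,3)1 3/3 ok
(5,4)1 1/2 ok
(5,5)2 2/3 ok
(5,6)2 2/2 ok
(6,1)1 2/2 ok
(6,2)1 2/2 ok
(6,5)2 1/1 ok
All meet the threshold, so the configuration is stable.

Yes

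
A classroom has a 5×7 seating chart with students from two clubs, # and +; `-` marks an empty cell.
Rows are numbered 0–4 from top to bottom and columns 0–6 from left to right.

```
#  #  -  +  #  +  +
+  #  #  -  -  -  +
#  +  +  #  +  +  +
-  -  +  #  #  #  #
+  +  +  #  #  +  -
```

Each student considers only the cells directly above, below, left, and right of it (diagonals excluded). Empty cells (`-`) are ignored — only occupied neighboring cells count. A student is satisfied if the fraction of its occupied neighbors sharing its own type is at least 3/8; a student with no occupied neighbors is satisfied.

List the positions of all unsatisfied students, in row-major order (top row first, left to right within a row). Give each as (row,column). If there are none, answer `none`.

(0,3), (0,4), (1,0), (2,0), (2,1), (2,3), (2,4), (4,5)

Row 0: (0,0)# 1/2 satisfied · (0,1)# 2/2 satisfied · (0,3)+ 0/1 not · (0,4)# 0/2 not · (0,5)+ 1/2 satisfied · (0,6)+ 2/2 satisfied
Row 1: (1,0)+ 0/3 not · (1,1)# 2/4 satisfied · (1,2)# 1/2 satisfied · (1,6)+ 2/2 satisfied
Row 2: (2,0)# 0/2 not · (2,1)+ 1/3 not · (2,2)+ 2/4 satisfied · (2,3)# 1/3 not · (2,4)+ 1/3 not · (2,5)+ 2/3 satisfied · (2,6)+ 2/3 satisfied
Row 3: (3,2)+ 2/3 satisfied · (3,3)# 3/4 satisfied · (3,4)# 3/4 satisfied · (3,5)# 2/4 satisfied · (3,6)# 1/2 satisfied
Row 4: (4,0)+ 1/1 satisfied · (4,1)+ 2/2 satisfied · (4,2)+ 2/3 satisfied · (4,3)# 2/3 satisfied · (4,4)# 2/3 satisfied · (4,5)+ 0/2 not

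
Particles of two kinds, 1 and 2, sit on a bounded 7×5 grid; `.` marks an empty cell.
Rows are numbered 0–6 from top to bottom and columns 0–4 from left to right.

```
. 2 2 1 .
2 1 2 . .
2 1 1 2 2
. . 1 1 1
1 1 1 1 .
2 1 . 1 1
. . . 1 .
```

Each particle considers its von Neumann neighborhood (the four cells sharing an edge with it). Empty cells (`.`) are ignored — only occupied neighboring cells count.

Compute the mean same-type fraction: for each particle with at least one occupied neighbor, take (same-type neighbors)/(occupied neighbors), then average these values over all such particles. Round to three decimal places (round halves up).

0.609

Row 0: (0,1)2 1/2 · (0,2)2 2/3 · (0,3)1 0/1
Row 1: (1,0)2 1/2 · (1,1)1 1/4 · (1,2)2 1/3
Row 2: (2,0)2 1/2 · (2,1)1 2/3 · (2,2)1 2/4 · (2,3)2 1/3 · (2,4)2 1/2
Row 3: (3,2)1 3/3 · (3,3)1 3/4 · (3,4)1 1/2
Row 4: (4,0)1 1/2 · (4,1)1 3/3 · (4,2)1 3/3 · (4,3)1 3/3
Row 5: (5,0)2 0/2 · (5,1)1 1/2 · (5,3)1 3/3 · (5,4)1 1/1
Row 6: (6,3)1 1/1
Sum over 23 particles: 1/2 + 2/3 + 0/1 + 1/2 + 1/4 + 1/3 + 1/2 + 2/3 + 2/4 + 1/3 + 1/2 + 3/3 + 3/4 + 1/2 + 1/2 + 3/3 + 3/3 + 3/3 + 0/2 + 1/2 + 3/3 + 1/1 + 1/1 = 14; mean = 14 ÷ 23 = 14/23 = 0.608695… → 0.609.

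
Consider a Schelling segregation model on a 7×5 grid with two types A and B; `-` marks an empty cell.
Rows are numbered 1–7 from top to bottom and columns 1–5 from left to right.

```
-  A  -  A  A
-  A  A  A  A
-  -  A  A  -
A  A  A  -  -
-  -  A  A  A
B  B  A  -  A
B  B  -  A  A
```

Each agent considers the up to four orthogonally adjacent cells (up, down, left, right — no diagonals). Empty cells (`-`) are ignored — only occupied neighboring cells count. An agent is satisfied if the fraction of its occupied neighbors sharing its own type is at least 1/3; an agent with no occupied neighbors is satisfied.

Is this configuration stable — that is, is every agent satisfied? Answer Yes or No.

Row 1: (1,2)A 1/1 satisfied · (1,4)A 2/2 satisfied · (1,5)A 2/2 satisfied
Row 2: (2,2)A 2/2 satisfied · (2,3)A 3/3 satisfied · (2,4)A 4/4 satisfied · (2,5)A 2/2 satisfied
Row 3: (3,3)A 3/3 satisfied · (3,4)A 2/2 satisfied
Row 4: (4,1)A 1/1 satisfied · (4,2)A 2/2 satisfied · (4,3)A 3/3 satisfied
Row 5: (5,3)A 3/3 satisfied · (5,4)A 2/2 satisfied · (5,5)A 2/2 satisfied
Row 6: (6,1)B 2/2 satisfied · (6,2)B 2/3 satisfied · (6,3)A 1/2 satisfied · (6,5)A 2/2 satisfied
Row 7: (7,1)B 2/2 satisfied · (7,2)B 2/2 satisfied · (7,4)A 1/1 satisfied · (7,5)A 2/2 satisfied
All meet the threshold, so the configuration is stable.

Yes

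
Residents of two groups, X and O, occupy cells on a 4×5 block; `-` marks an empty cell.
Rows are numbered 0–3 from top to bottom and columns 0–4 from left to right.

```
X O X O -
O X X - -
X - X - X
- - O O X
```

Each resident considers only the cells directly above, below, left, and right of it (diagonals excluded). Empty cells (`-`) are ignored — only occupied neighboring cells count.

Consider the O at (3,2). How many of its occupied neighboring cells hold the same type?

1

Occupied neighbors of (3,2): (2,2)=X, (3,3)=O.
Same type (O): 1 of 2.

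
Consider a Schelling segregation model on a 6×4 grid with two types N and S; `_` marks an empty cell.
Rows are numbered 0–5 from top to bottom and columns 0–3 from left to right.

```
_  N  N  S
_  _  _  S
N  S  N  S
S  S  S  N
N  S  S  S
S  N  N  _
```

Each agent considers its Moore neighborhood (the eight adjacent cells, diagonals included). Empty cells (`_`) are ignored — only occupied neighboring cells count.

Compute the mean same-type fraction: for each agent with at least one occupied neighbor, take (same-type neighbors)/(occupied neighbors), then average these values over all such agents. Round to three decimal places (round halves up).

Row 0: (0,1)N 1/1 · (0,2)N 1/3 · (0,3)S 1/2
Row 1: (1,3)S 2/4
Row 2: (2,0)N 0/3 · (2,1)S 3/5 · (2,2)N 1/6 · (2,3)S 2/4
Row 3: (3,0)S 3/5 · (3,1)S 5/8 · (3,2)S 6/8 · (3,3)N 1/5
Row 4: (4,0)N 1/5 · (4,1)S 5/8 · (4,2)S 4/7 · (4,3)S 2/4
Row 5: (5,0)S 1/3 · (5,1)N 2/5 · (5,2)N 1/4
Sum over 19 agents: 1/1 + 1/3 + 1/2 + 2/4 + 0/3 + 3/5 + 1/6 + 2/4 + 3/5 + 5/8 + 6/8 + 1/5 + 1/5 + 5/8 + 4/7 + 2/4 + 1/3 + 2/5 + 1/4 = 727/84; mean = 727/84 ÷ 19 = 727/1596 = 0.455513… → 0.456.

0.456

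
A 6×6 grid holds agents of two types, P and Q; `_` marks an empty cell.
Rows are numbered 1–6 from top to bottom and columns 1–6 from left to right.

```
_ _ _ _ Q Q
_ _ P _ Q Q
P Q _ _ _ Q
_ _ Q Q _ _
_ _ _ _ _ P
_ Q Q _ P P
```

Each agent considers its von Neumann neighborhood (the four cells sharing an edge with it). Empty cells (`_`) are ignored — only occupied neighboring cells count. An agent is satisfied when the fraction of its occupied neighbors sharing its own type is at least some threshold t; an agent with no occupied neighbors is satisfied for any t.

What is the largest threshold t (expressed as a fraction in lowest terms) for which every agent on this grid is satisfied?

Row 1: (1,5)Q 2/2 · (1,6)Q 2/2
Row 2: (2,3)P — no occupied neighbors · (2,5)Q 2/2 · (2,6)Q 3/3
Row 3: (3,1)P 0/1 · (3,2)Q 0/1 · (3,6)Q 1/1
Row 4: (4,3)Q 1/1 · (4,4)Q 1/1
Row 5: (5,6)P 1/1
Row 6: (6,2)Q 1/1 · (6,3)Q 1/1 · (6,5)P 1/1 · (6,6)P 2/2
The smallest same-type fraction is 0/1 at (3,1), which reduces to 0/1. Any threshold above that leaves this agent unsatisfied.

0/1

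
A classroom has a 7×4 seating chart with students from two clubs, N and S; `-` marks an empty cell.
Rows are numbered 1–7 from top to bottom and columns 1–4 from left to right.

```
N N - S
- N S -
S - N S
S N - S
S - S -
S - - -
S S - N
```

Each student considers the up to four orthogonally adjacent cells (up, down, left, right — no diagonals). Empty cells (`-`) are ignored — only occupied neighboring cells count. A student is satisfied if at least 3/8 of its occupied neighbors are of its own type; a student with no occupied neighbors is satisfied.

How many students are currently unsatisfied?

(1,1)N 1/1 ✓
(1,2)N 2/2 ✓
(1,4)S 0/0 ✓
(2,2)N 1/2 ✓
(2,3)S 0/2 ✗
(3,1)S 1/1 ✓
(3,3)N 0/2 ✗
(3,4)S 1/2 ✓
(4,1)S 2/3 ✓
(4,2)N 0/1 ✗
(4,4)S 1/1 ✓
(5,1)S 2/2 ✓
(5,3)S 0/0 ✓
(6,1)S 2/2 ✓
(7,1)S 2/2 ✓
(7,2)S 1/1 ✓
(7,4)N 0/0 ✓
Unsatisfied: (2,3), (3,3), (4,2) — 3 in total.

3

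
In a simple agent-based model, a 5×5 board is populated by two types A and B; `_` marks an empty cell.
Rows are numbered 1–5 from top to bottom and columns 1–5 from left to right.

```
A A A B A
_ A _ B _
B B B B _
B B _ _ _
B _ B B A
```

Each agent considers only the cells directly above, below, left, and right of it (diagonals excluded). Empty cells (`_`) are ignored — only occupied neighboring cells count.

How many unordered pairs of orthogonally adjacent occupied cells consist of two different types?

Scan each occupied cell's neighbors to the right and below so each pair is counted once.
From row 1: 2 unlike of 6 pairs (running 2/6).
From row 2: 1 unlike of 2 pairs (running 3/8).
From row 3: 0 unlike of 5 pairs (running 3/13).
From row 4: 0 unlike of 2 pairs (running 3/15).
From row 5: 1 unlike of 2 pairs (running 4/17).
Total adjacent occupied pairs: 17; unlike-type pairs: 4.

4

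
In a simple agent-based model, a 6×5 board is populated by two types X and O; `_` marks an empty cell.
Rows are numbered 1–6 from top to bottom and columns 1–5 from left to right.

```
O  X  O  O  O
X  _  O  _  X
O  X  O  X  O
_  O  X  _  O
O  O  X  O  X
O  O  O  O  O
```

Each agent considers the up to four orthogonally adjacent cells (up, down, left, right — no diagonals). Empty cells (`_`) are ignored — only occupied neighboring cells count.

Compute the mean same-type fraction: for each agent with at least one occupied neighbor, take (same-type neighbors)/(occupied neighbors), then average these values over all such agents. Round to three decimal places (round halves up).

0.439

(1,1)O 0/2
(1,2)X 0/2
(1,3)O 2/3
(1,4)O 2/2
(1,5)O 1/2
(2,1)X 0/2
(2,3)O 2/2
(2,5)X 0/2
(3,1)O 0/2
(3,2)X 0/3
(3,3)O 1/4
(3,4)X 0/2
(3,5)O 1/3
(4,2)O 1/3
(4,3)X 1/3
(4,5)O 1/2
(5,1)O 2/2
(5,2)O 3/4
(5,3)X 1/4
(5,4)O 1/3
(5,5)X 0/3
(6,1)O 2/2
(6,2)O 3/3
(6,3)O 2/3
(6,4)O 3/3
(6,5)O 1/2
Sum over 26 agents: 0/2 + 0/2 + 2/3 + 2/2 + 1/2 + 0/2 + 2/2 + 0/2 + 0/2 + 0/3 + 1/4 + 0/2 + 1/3 + 1/3 + 1/3 + 1/2 + 2/2 + 3/4 + 1/4 + 1/3 + 0/3 + 2/2 + 3/3 + 2/3 + 3/3 + 1/2 = 137/12; mean = 137/12 ÷ 26 = 137/312 = 0.439102… → 0.439.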